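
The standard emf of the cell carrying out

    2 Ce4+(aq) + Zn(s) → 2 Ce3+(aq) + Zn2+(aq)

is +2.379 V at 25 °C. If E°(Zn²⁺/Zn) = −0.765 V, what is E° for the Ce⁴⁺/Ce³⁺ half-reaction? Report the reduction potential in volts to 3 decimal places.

+1.614 V

In the reaction as written the Ce⁴⁺/Ce³⁺ couple is reduced (cathode) and Zn²⁺/Zn is oxidized (anode), so E°cell = E°(Ce⁴⁺/Ce³⁺) − E°(Zn²⁺/Zn).
E°(Ce⁴⁺/Ce³⁺) = E°cell + E°(anode) = +2.379 + (−0.765) = +1.614 V.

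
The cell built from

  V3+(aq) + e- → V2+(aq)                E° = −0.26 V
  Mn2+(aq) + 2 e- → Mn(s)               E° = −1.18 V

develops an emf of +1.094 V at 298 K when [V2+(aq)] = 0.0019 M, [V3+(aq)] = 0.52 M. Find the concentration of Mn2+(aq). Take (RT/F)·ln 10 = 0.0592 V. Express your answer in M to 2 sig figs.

With V³⁺/V²⁺ at the cathode and Mn²⁺/Mn at the anode, E°cell = −0.26 − (−1.18) = +0.92 V (n = 2).
From the Nernst equation, log Q = n(E° − E)/0.0592 = 2·(+0.92 − (+1.094))/0.0592 = −5.878.
The balanced reaction is 2 V3+(aq) + Mn(s) → 2 V2+(aq) + Mn2+(aq), so Q = ([V2+(aq)]^2·[Mn2+(aq)]) / [V3+(aq)]^2.
Isolating [Mn2+(aq)] in Q = 10^{−5.878} yields log [Mn2+(aq)] = −1.004, i.e. 0.099 M.

0.099 M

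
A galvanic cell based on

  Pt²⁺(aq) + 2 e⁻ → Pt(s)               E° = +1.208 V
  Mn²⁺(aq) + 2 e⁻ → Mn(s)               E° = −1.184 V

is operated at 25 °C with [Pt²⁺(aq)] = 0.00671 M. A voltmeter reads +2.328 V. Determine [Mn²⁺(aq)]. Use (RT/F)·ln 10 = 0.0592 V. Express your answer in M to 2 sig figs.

0.97 M

With Pt²⁺/Pt at the cathode and Mn²⁺/Mn at the anode, E°cell = +1.208 − (−1.184) = +2.392 V (n = 2).
Rearranging E = E° − (0.0592/n)·log Q gives log Q = 2(+2.392 − (+2.328))/0.0592 = 2.162.
Balancing electrons gives Pt²⁺(aq) + Mn(s) → Pt(s) + Mn²⁺(aq); thus Q = [Mn²⁺(aq)] / [Pt²⁺(aq)].
Solving for the unknown gives log [Mn²⁺(aq)] = −0.011, so [Mn²⁺(aq)] ≈ 0.97 M.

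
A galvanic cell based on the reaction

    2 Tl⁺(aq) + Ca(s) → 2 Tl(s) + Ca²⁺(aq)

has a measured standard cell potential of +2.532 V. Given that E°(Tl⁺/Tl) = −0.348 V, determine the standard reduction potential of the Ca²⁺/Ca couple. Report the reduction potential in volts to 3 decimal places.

In the reaction as written the Tl⁺/Tl couple is reduced (cathode) and Ca²⁺/Ca is oxidized (anode), so E°cell = E°(Tl⁺/Tl) − E°(Ca²⁺/Ca).
E°(Ca²⁺/Ca) = E°(cathode) − E°cell = −0.348 − (+2.532) = −2.880 V.

−2.880 V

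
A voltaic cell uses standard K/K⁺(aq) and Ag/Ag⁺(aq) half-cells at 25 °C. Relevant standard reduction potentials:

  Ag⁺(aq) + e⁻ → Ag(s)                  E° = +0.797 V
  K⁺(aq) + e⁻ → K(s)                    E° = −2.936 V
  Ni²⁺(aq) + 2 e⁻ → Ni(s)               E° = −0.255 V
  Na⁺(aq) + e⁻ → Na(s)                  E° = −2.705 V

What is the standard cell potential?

Of the two couples in this cell, the one with the more positive reduction potential is reduced at the cathode: here that is Ag⁺/Ag (+0.797 V); K⁺/K (−2.936 V) is the anode.
E°cell = E°(cathode) − E°(anode) = +0.797 − (−2.936) = +3.733 V.

+3.733 V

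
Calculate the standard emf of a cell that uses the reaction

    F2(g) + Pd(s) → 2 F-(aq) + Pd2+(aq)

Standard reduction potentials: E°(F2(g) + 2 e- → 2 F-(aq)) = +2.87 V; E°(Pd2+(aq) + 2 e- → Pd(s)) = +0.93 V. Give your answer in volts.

+1.94 V

In the reaction as written, F2(g) is reduced (cathode) and Pd2+(aq) is produced by oxidation at the anode.
E°cell = E°(cathode) − E°(anode) = +2.87 − (+0.93) = +1.94 V.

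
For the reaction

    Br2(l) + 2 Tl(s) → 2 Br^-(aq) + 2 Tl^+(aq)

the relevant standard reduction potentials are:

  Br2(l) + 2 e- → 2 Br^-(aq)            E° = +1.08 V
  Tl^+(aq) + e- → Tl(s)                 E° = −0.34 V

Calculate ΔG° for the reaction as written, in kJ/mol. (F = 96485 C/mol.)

In the reaction as written Br2(l) is reduced, so the Br₂/Br⁻ couple is the cathode and Tl⁺/Tl is the anode.
E°cell = +1.08 − (−0.34) = +1.42 V; balancing electrons gives n = 2.
ΔG° = −nFE°cell = −(2)(96485)(+1.42) J/mol = −274 kJ/mol.

−274 kJ/mol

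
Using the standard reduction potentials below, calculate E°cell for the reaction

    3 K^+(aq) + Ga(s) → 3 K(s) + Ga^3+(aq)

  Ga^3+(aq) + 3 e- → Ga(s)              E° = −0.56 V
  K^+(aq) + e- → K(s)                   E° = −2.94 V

K^+(aq) gains electrons, so the K⁺/K couple is the cathode; the Ga³⁺/Ga couple is the anode.
E°cell = E°(cathode) − E°(anode) = −2.94 − (−0.56) = −2.38 V.
The negative E°cell means the reaction is non-spontaneous in the direction written.

−2.38 V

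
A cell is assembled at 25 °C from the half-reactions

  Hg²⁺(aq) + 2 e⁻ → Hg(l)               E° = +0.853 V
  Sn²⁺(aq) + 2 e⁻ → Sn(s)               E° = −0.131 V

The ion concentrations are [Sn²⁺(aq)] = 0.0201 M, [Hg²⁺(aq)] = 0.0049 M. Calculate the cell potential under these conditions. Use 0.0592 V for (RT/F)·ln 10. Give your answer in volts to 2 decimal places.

The Hg²⁺/Hg couple has the more positive E°, so it is the cathode; Sn²⁺/Sn is the anode.
The standard potential is +0.853 − (−0.131) = +0.984 V and the balanced reaction transfers n = 2 electrons.
For the overall reaction Hg²⁺(aq) + Sn(s) → Hg(l) + Sn²⁺(aq), Q = [Sn²⁺(aq)] / [Hg²⁺(aq)] = 4.1, giving log Q = 0.613.
By the Nernst equation, E = +0.984 − (0.0592/2)·(0.613) = +0.97 V.

+0.97 V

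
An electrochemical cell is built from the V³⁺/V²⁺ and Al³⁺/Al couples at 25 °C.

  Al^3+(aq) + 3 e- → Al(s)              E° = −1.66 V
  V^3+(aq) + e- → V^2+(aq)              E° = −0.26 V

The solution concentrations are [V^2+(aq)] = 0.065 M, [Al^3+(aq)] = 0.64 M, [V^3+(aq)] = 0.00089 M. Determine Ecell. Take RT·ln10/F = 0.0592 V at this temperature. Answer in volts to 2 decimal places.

The V³⁺/V²⁺ couple has the more positive E°, so it is the cathode; Al³⁺/Al is the anode.
E°cell = E°cat − E°an = −0.26 − (−1.66) = +1.40 V; n = 3.
For the overall reaction 3 V^3+(aq) + Al(s) → 3 V^2+(aq) + Al^3+(aq), Q = ([V^2+(aq)]^3·[Al^3+(aq)]) / [V^3+(aq)]^3 = 2.49×10^5, giving log Q = 5.397.
By the Nernst equation, E = +1.40 − (0.0592/3)·(5.397) = +1.29 V.

+1.29 V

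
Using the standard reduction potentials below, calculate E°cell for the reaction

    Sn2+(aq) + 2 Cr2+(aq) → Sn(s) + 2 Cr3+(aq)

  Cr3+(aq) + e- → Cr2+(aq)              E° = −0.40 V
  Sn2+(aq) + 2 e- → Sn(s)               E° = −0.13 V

+0.27 V

In the reaction as written, Sn2+(aq) is reduced (cathode) and Cr3+(aq) is produced by oxidation at the anode.
E°cell = E°(cathode) − E°(anode) = −0.13 − (−0.40) = +0.27 V.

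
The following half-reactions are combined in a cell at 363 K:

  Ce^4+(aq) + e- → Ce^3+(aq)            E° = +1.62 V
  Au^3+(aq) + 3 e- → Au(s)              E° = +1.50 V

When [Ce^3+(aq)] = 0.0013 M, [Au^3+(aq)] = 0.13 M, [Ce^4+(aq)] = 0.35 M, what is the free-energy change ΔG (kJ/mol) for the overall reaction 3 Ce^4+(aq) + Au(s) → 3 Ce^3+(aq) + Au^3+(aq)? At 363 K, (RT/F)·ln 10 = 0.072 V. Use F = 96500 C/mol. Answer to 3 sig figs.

With Ce⁴⁺/Ce³⁺ reduced at the cathode, E°cell = +1.62 − (+1.50) = +0.12 V and n = 3.
Q = ([Ce^3+(aq)]^3·[Au^3+(aq)]) / [Ce^4+(aq)]^3 = 6.66×10^−9, so log Q = −8.176 and E = +0.12 − (0.072/3)(−8.176) = +0.3162 V.
Then ΔG = −nFE = −3 × 96500 × +0.3162 J/mol = −91.5 kJ/mol.

−91.5 kJ/mol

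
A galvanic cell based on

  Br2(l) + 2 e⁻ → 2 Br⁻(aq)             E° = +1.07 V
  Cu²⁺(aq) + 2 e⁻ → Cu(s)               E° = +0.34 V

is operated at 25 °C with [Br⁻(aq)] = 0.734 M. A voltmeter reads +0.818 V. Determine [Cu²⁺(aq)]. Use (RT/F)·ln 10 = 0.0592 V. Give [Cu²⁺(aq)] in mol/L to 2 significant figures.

With Br₂/Br⁻ at the cathode and Cu²⁺/Cu at the anode, E°cell = +1.07 − (+0.34) = +0.73 V (n = 2).
Rearranging E = E° − (0.0592/n)·log Q gives log Q = 2(+0.73 − (+0.818))/0.0592 = −2.973.
For Br2(l) + Cu(s) → 2 Br⁻(aq) + Cu²⁺(aq), the reaction quotient is Q = [Br⁻(aq)]^2·[Cu²⁺(aq)].
Solving for the unknown gives log [Cu²⁺(aq)] = −2.704, so [Cu²⁺(aq)] ≈ 0.0020 M.

0.0020 M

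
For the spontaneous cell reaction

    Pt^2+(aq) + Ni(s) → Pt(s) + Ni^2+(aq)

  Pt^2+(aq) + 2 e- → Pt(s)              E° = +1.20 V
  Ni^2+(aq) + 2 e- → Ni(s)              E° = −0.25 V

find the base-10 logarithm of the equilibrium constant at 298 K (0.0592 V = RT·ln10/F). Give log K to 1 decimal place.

log K = 49.0

The Pt²⁺/Pt couple is reduced (cathode); E°cell = +1.20 − (−0.25) = +1.45 V with n = 2.
At equilibrium E = 0, so log K = nE°cell / 0.0592 = (2)(+1.45) / 0.0592 = 49.0.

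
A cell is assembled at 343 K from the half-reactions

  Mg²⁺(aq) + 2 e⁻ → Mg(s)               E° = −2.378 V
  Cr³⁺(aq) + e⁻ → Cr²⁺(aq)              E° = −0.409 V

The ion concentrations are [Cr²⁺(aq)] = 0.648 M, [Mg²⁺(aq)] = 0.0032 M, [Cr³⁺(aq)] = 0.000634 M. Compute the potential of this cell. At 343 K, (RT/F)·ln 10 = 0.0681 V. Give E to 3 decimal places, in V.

The Cr³⁺/Cr²⁺ couple has the more positive E°, so it is the cathode; Mg²⁺/Mg is the anode.
E°cell = −0.409 − (−2.378) = +1.969 V, with n = 2 electrons transferred.
The balanced reaction is 2 Cr³⁺(aq) + Mg(s) → 2 Cr²⁺(aq) + Mg²⁺(aq), so Q = ([Cr²⁺(aq)]^2·[Mg²⁺(aq)]) / [Cr³⁺(aq)]^2 = 3.34×10^3 and log Q = 3.524.
Applying E = E° − (RT ln10/nF)·log Q gives +1.969 − (0.0681/2)(3.524) = +1.849 V.

+1.849 V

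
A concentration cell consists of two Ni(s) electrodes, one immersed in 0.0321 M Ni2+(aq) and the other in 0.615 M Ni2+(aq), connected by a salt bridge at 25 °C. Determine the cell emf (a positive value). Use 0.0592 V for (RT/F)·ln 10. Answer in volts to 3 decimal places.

0.038 V

For a concentration cell E°cell = 0, since both electrodes use the same couple.
The compartment with the higher Ni2+(aq) concentration (0.615 M) acts as the cathode; ions are reduced there and produced at the dilute (0.0321 M) anode.
With n = 2, Ecell = −(0.0592/2)·log([dilute]/[conc]) = −(0.0592/2)·log(0.0321/0.615) = +0.038 V.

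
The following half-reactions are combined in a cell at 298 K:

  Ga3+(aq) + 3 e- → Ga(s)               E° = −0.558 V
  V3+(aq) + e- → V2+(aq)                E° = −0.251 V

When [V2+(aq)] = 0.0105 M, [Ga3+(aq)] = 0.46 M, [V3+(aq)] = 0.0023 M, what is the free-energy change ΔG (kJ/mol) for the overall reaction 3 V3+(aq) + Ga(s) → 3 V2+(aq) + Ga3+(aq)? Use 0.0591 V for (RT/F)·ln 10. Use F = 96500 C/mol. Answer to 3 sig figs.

The standard cell potential is −0.251 − (−0.558) = +0.307 V, with n = 3 electrons in the balanced equation.
Here Q = ([V2+(aq)]^3·[Ga3+(aq)]) / [V3+(aq)]^3 = 43.8 (log Q = 1.641), giving E = +0.307 − (0.0591/3)·(1.641) = +0.2747 V.
ΔG = −nFE = −(3)(96500)(+0.2747) J/mol = −79.5 kJ/mol.

−79.5 kJ/mol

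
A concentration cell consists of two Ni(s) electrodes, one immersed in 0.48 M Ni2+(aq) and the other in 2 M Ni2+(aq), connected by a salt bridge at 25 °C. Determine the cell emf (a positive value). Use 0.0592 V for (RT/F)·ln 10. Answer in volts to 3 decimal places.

0.018 V

For a concentration cell E°cell = 0, since both electrodes use the same couple.
The compartment with the higher Ni2+(aq) concentration (2 M) acts as the cathode; ions are reduced there and produced at the dilute (0.48 M) anode.
With n = 2, Ecell = −(0.0592/2)·log([dilute]/[conc]) = −(0.0592/2)·log(0.48/2) = +0.018 V.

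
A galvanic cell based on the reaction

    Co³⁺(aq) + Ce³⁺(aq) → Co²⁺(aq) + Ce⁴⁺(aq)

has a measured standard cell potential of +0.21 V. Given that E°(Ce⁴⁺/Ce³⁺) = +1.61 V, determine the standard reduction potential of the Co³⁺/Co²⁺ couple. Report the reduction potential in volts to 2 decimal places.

In the reaction as written the Co³⁺/Co²⁺ couple is reduced (cathode) and Ce⁴⁺/Ce³⁺ is oxidized (anode), so E°cell = E°(Co³⁺/Co²⁺) − E°(Ce⁴⁺/Ce³⁺).
E°(Co³⁺/Co²⁺) = E°cell + E°(anode) = +0.21 + (+1.61) = +1.82 V.

+1.82 V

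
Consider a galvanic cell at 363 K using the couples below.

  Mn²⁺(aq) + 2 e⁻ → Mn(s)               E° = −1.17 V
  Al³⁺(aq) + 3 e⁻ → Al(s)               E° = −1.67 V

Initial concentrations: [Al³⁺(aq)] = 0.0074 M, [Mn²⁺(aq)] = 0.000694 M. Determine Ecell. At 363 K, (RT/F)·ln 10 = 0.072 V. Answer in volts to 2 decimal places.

+0.44 V

Mn²⁺/Mn is reduced (cathode, E° = −1.17 V) and Al³⁺/Al is oxidized (anode).
E°cell = −1.17 − (−1.67) = +0.50 V, with n = 6 electrons transferred.
For the overall reaction 3 Mn²⁺(aq) + 2 Al(s) → 3 Mn(s) + 2 Al³⁺(aq), Q = [Al³⁺(aq)]^2 / [Mn²⁺(aq)]^3 = 1.64×10^5, giving log Q = 5.214.
By the Nernst equation, E = +0.50 − (0.072/6)·(5.214) = +0.44 V.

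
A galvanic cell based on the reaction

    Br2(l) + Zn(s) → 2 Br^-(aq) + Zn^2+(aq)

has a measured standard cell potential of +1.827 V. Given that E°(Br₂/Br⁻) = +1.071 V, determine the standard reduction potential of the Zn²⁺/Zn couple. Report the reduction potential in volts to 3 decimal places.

In the reaction as written the Br₂/Br⁻ couple is reduced (cathode) and Zn²⁺/Zn is oxidized (anode), so E°cell = E°(Br₂/Br⁻) − E°(Zn²⁺/Zn).
E°(Zn²⁺/Zn) = E°(cathode) − E°cell = +1.071 − (+1.827) = −0.756 V.

−0.756 V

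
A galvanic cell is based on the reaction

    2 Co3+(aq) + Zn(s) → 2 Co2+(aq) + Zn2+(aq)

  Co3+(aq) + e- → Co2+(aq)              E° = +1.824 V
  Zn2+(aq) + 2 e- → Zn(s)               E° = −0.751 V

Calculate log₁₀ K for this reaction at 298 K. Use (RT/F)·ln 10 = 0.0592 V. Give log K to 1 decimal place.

log K = 87.0

The Co³⁺/Co²⁺ couple is reduced (cathode); E°cell = +1.824 − (−0.751) = +2.575 V with n = 2.
At equilibrium E = 0, so log K = nE°cell / 0.0592 = (2)(+2.575) / 0.0592 = 87.0.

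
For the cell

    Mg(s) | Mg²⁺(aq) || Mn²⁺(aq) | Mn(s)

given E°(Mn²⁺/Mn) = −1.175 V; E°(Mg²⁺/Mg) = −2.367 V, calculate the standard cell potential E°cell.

+1.192 V

By convention the left-hand electrode in cell notation is the anode (oxidation) and the right-hand electrode is the cathode (reduction).
E°cell = E°(right) − E°(left) = −1.175 − (−2.367) = +1.192 V.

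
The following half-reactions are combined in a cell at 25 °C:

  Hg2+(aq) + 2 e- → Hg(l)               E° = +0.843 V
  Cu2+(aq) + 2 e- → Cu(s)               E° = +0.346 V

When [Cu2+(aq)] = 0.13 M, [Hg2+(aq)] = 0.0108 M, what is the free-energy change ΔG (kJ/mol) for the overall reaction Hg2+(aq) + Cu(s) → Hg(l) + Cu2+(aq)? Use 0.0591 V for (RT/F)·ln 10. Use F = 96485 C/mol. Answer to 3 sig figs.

−89.8 kJ/mol

With Hg²⁺/Hg reduced at the cathode, E°cell = +0.843 − (+0.346) = +0.497 V and n = 2.
Q = [Cu2+(aq)] / [Hg2+(aq)] = 12, so log Q = 1.081 and E = +0.497 − (0.0591/2)(1.081) = +0.4651 V.
ΔG = −nFE = −(2)(96485)(+0.4651) J/mol = −89.8 kJ/mol.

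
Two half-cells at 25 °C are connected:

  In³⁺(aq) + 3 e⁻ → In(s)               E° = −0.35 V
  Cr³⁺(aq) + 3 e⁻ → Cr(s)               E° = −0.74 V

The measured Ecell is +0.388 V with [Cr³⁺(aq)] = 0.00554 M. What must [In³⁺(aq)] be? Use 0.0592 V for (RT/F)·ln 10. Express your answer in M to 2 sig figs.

The In³⁺/In couple has the larger reduction potential, so it is the cathode: E°cell = −0.35 − (−0.74) = +0.39 V and n = 3.
From the Nernst equation, log Q = n(E° − E)/0.0592 = 3·(+0.39 − (+0.388))/0.0592 = 0.101.
The balanced reaction is In³⁺(aq) + Cr(s) → In(s) + Cr³⁺(aq), so Q = [Cr³⁺(aq)] / [In³⁺(aq)].
Isolating [In³⁺(aq)] in Q = 10^{0.101} yields log [In³⁺(aq)] = −2.357, i.e. 0.0044 M.

0.0044 M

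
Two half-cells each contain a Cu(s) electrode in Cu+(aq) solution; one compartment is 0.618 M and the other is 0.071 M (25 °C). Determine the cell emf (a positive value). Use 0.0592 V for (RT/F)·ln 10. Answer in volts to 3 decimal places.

For a concentration cell E°cell = 0, since both electrodes use the same couple.
The compartment with the higher Cu+(aq) concentration (0.618 M) acts as the cathode; ions are reduced there and produced at the dilute (0.071 M) anode.
With n = 1, Ecell = −(0.0592/1)·log([dilute]/[conc]) = −(0.0592/1)·log(0.071/0.618) = +0.056 V.

0.056 V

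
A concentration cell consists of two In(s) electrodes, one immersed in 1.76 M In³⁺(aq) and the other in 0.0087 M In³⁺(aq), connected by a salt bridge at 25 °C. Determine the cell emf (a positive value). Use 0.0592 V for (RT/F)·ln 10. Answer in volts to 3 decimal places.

0.046 V

For a concentration cell E°cell = 0, since both electrodes use the same couple.
The compartment with the higher In³⁺(aq) concentration (1.76 M) acts as the cathode; ions are reduced there and produced at the dilute (0.0087 M) anode.
With n = 3, Ecell = −(0.0592/3)·log([dilute]/[conc]) = −(0.0592/3)·log(0.0087/1.76) = +0.046 V.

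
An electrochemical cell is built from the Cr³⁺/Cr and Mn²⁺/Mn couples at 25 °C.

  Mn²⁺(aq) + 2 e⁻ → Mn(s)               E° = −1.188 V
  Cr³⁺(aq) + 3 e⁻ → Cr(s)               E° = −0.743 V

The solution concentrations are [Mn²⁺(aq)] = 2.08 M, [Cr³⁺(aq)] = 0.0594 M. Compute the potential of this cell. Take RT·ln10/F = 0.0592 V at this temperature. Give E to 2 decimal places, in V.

The Cr³⁺/Cr couple has the more positive E°, so it is the cathode; Mn²⁺/Mn is the anode.
E°cell = E°cat − E°an = −0.743 − (−1.188) = +0.445 V; n = 6.
For the overall reaction 2 Cr³⁺(aq) + 3 Mn(s) → 2 Cr(s) + 3 Mn²⁺(aq), Q = [Mn²⁺(aq)]^3 / [Cr³⁺(aq)]^2 = 2.55×10^3, giving log Q = 3.407.
Applying E = E° − (RT ln10/nF)·log Q gives +0.445 − (0.0592/6)(3.407) = +0.41 V.

+0.41 V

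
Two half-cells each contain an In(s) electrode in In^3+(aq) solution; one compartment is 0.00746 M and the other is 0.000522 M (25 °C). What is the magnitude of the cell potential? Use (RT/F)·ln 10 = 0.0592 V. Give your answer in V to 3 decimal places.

For a concentration cell E°cell = 0, since both electrodes use the same couple.
The compartment with the higher In^3+(aq) concentration (0.00746 M) acts as the cathode; ions are reduced there and produced at the dilute (0.000522 M) anode.
With n = 3, Ecell = −(0.0592/3)·log([dilute]/[conc]) = −(0.0592/3)·log(0.000522/0.00746) = +0.023 V.

0.023 V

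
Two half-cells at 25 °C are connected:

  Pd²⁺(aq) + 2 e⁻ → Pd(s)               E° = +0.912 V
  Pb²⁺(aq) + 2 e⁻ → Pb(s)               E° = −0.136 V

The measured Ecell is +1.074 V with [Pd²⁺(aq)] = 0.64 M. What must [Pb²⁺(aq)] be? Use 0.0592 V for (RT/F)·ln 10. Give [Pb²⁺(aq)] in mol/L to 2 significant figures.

Pd²⁺/Pd is the cathode (higher E°); E°cell = +0.912 − (−0.136) = +1.048 V with n = 2.
Rearranging E = E° − (0.0592/n)·log Q gives log Q = 2(+1.048 − (+1.074))/0.0592 = −0.878.
For Pd²⁺(aq) + Pb(s) → Pd(s) + Pb²⁺(aq), the reaction quotient is Q = [Pb²⁺(aq)] / [Pd²⁺(aq)].
Substituting the known concentrations and solving, log [Pb²⁺(aq)] = −1.072 and [Pb²⁺(aq)] = 0.085 M.

0.085 M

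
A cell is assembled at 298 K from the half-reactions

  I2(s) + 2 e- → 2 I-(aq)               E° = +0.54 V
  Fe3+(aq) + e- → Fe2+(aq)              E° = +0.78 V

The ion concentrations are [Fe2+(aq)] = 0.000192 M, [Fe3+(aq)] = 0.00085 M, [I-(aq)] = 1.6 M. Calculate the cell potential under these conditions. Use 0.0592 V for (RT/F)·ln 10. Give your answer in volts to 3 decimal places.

Fe³⁺/Fe²⁺ is reduced (cathode, E° = +0.78 V) and I₂/I⁻ is oxidized (anode).
E°cell = +0.78 − (+0.54) = +0.24 V, with n = 2 electrons transferred.
For the overall reaction 2 Fe3+(aq) + 2 I-(aq) → 2 Fe2+(aq) + I2(s), Q = [Fe2+(aq)]^2 / ([Fe3+(aq)]^2·[I-(aq)]^2) = 0.0199, giving log Q = −1.700.
E = E° − (0.0592/n)·log Q = +0.24 − (0.0592/2)(−1.700) = +0.290 V.

+0.290 V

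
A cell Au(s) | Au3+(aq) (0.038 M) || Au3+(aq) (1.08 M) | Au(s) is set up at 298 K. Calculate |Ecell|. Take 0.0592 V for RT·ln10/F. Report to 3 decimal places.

0.029 V

For a concentration cell E°cell = 0, since both electrodes use the same couple.
The compartment with the higher Au3+(aq) concentration (1.08 M) acts as the cathode; ions are reduced there and produced at the dilute (0.038 M) anode.
With n = 3, Ecell = −(0.0592/3)·log([dilute]/[conc]) = −(0.0592/3)·log(0.038/1.08) = +0.029 V.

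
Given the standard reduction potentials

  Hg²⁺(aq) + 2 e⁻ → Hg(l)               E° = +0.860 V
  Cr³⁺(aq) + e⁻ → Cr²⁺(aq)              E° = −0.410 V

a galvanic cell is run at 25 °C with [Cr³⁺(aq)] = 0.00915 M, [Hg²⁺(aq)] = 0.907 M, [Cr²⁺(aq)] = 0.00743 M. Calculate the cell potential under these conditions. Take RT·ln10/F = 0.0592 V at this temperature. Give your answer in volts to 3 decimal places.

Since E°(Hg²⁺/Hg) > E°(Cr³⁺/Cr²⁺), Hg²⁺/Hg serves as the cathode.
The standard potential is +0.860 − (−0.410) = +1.270 V and the balanced reaction transfers n = 2 electrons.
The balanced reaction is Hg²⁺(aq) + 2 Cr²⁺(aq) → Hg(l) + 2 Cr³⁺(aq), so Q = [Cr³⁺(aq)]^2 / ([Hg²⁺(aq)]·[Cr²⁺(aq)]^2) = 1.67 and log Q = 0.223.
Applying E = E° − (RT ln10/nF)·log Q gives +1.270 − (0.0592/2)(0.223) = +1.263 V.

+1.263 V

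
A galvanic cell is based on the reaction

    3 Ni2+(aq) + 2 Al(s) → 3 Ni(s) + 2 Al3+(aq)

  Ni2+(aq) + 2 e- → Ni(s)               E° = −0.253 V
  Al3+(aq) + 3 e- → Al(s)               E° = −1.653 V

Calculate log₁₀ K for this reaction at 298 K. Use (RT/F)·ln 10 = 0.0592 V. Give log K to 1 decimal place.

log K = 141.9

The Ni²⁺/Ni couple is reduced (cathode); E°cell = −0.253 − (−1.653) = +1.400 V with n = 6.
At equilibrium E = 0, so log K = nE°cell / 0.0592 = (6)(+1.400) / 0.0592 = 141.9.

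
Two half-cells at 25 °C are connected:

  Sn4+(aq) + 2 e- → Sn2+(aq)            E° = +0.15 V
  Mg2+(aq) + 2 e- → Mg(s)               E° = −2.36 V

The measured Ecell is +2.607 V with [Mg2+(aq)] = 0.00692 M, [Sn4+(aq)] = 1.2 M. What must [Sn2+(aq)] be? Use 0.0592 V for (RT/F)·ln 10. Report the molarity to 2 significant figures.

Sn⁴⁺/Sn²⁺ is the cathode (higher E°); E°cell = +0.15 − (−2.36) = +2.51 V with n = 2.
Since E = E° − (0.0592/n)·log Q, log Q = n(E° − E)/0.0592 = −3.277.
For Sn4+(aq) + Mg(s) → Sn2+(aq) + Mg2+(aq), the reaction quotient is Q = ([Sn2+(aq)]·[Mg2+(aq)]) / [Sn4+(aq)].
Isolating [Sn2+(aq)] in Q = 10^{−3.277} yields log [Sn2+(aq)] = −1.038, i.e. 0.092 M.

0.092 M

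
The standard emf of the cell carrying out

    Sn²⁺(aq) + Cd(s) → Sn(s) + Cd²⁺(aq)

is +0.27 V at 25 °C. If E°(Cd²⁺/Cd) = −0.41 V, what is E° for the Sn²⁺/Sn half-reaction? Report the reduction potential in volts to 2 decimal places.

In the reaction as written the Sn²⁺/Sn couple is reduced (cathode) and Cd²⁺/Cd is oxidized (anode), so E°cell = E°(Sn²⁺/Sn) − E°(Cd²⁺/Cd).
E°(Sn²⁺/Sn) = E°cell + E°(anode) = +0.27 + (−0.41) = −0.14 V.

−0.14 V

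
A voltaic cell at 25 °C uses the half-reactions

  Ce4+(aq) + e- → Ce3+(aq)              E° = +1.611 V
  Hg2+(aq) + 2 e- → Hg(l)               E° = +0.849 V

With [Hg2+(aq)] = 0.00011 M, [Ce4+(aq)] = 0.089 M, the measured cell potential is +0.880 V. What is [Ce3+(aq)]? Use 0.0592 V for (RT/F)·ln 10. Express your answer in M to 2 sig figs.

Ce⁴⁺/Ce³⁺ is the cathode (higher E°); E°cell = +1.611 − (+0.849) = +0.762 V with n = 2.
From the Nernst equation, log Q = n(E° − E)/0.0592 = 2·(+0.762 − (+0.880))/0.0592 = −3.986.
Balancing electrons gives 2 Ce4+(aq) + Hg(l) → 2 Ce3+(aq) + Hg2+(aq); thus Q = ([Ce3+(aq)]^2·[Hg2+(aq)]) / [Ce4+(aq)]^2.
Solving for the unknown gives log [Ce3+(aq)] = −1.064, so [Ce3+(aq)] ≈ 0.086 M.

0.086 M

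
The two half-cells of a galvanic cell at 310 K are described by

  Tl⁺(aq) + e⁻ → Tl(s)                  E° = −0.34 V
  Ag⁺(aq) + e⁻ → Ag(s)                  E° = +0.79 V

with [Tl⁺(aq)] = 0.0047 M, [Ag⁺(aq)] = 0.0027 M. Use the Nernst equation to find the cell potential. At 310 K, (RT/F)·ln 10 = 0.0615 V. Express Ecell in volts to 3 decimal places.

Since E°(Ag⁺/Ag) > E°(Tl⁺/Tl), Ag⁺/Ag serves as the cathode.
The standard potential is +0.79 − (−0.34) = +1.13 V and the balanced reaction transfers n = 1 electron.
For the overall reaction Ag⁺(aq) + Tl(s) → Ag(s) + Tl⁺(aq), Q = [Tl⁺(aq)] / [Ag⁺(aq)] = 1.74, giving log Q = 0.241.
Applying E = E° − (RT ln10/nF)·log Q gives +1.13 − (0.0615/1)(0.241) = +1.115 V.

+1.115 V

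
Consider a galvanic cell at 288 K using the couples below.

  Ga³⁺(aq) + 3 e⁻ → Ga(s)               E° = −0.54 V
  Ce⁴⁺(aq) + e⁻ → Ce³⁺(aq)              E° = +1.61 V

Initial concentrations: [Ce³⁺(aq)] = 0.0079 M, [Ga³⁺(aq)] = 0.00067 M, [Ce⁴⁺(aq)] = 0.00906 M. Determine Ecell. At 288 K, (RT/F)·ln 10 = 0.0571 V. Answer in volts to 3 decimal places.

+2.214 V

Since E°(Ce⁴⁺/Ce³⁺) > E°(Ga³⁺/Ga), Ce⁴⁺/Ce³⁺ serves as the cathode.
The standard potential is +1.61 − (−0.54) = +2.15 V and the balanced reaction transfers n = 3 electrons.
The balanced reaction is 3 Ce⁴⁺(aq) + Ga(s) → 3 Ce³⁺(aq) + Ga³⁺(aq), so Q = ([Ce³⁺(aq)]^3·[Ga³⁺(aq)]) / [Ce⁴⁺(aq)]^3 = 0.000444 and log Q = −3.352.
By the Nernst equation, E = +2.15 − (0.0571/3)·(−3.352) = +2.214 V.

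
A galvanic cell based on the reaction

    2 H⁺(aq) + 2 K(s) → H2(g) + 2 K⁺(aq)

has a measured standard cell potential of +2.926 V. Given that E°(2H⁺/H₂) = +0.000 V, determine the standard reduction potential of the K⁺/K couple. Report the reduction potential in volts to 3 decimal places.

−2.926 V

In the reaction as written the 2H⁺/H₂ couple is reduced (cathode) and K⁺/K is oxidized (anode), so E°cell = E°(2H⁺/H₂) − E°(K⁺/K).
E°(K⁺/K) = E°(cathode) − E°cell = +0.000 − (+2.926) = −2.926 V.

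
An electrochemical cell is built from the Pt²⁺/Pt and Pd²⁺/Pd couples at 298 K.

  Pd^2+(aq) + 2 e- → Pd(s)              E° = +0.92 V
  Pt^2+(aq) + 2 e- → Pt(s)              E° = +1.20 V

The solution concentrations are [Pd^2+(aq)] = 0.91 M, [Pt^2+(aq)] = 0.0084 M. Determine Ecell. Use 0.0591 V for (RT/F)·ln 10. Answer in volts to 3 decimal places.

+0.220 V

Pt²⁺/Pt is reduced (cathode, E° = +1.20 V) and Pd²⁺/Pd is oxidized (anode).
E°cell = +1.20 − (+0.92) = +0.28 V, with n = 2 electrons transferred.
The balanced reaction is Pt^2+(aq) + Pd(s) → Pt(s) + Pd^2+(aq), so Q = [Pd^2+(aq)] / [Pt^2+(aq)] = 108 and log Q = 2.035.
By the Nernst equation, E = +0.28 − (0.0591/2)·(2.035) = +0.220 V.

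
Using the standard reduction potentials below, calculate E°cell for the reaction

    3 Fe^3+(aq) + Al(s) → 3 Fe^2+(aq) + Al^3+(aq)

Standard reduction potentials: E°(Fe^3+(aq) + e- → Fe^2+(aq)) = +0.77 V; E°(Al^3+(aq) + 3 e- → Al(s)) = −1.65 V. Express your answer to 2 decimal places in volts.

+2.42 V

In the reaction as written, Fe^3+(aq) is reduced (cathode) and Al^3+(aq) is produced by oxidation at the anode.
E°cell = E°(cathode) − E°(anode) = +0.77 − (−1.65) = +2.42 V.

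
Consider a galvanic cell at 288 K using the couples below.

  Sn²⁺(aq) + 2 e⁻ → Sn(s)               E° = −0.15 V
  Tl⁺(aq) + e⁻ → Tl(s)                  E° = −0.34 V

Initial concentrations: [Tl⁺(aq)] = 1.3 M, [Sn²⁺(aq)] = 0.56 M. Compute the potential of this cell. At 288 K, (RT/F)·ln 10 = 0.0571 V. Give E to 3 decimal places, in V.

+0.176 V

Since E°(Sn²⁺/Sn) > E°(Tl⁺/Tl), Sn²⁺/Sn serves as the cathode.
E°cell = E°cat − E°an = −0.15 − (−0.34) = +0.19 V; n = 2.
For the overall reaction Sn²⁺(aq) + 2 Tl(s) → Sn(s) + 2 Tl⁺(aq), Q = [Tl⁺(aq)]^2 / [Sn²⁺(aq)] = 3.02, giving log Q = 0.480.
Applying E = E° − (RT ln10/nF)·log Q gives +0.19 − (0.0571/2)(0.480) = +0.176 V.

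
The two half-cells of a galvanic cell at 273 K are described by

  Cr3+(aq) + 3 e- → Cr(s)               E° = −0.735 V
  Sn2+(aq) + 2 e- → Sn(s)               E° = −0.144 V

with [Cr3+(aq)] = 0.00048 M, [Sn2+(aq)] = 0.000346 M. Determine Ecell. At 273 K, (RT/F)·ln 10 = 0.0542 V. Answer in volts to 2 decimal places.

+0.56 V

The Sn²⁺/Sn couple has the more positive E°, so it is the cathode; Cr³⁺/Cr is the anode.
E°cell = E°cat − E°an = −0.144 − (−0.735) = +0.591 V; n = 6.
For the overall reaction 3 Sn2+(aq) + 2 Cr(s) → 3 Sn(s) + 2 Cr3+(aq), Q = [Cr3+(aq)]^2 / [Sn2+(aq)]^3 = 5.56×10^3, giving log Q = 3.745.
E = E° − (0.0542/n)·log Q = +0.591 − (0.0542/6)(3.745) = +0.56 V.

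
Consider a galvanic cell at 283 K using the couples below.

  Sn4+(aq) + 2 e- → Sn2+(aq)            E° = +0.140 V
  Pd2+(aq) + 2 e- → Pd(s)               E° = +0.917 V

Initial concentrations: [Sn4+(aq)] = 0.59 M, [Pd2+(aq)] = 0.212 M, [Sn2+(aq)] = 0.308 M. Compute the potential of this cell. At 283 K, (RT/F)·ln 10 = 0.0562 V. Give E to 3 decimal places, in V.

Since E°(Pd²⁺/Pd) > E°(Sn⁴⁺/Sn²⁺), Pd²⁺/Pd serves as the cathode.
The standard potential is +0.917 − (+0.140) = +0.777 V and the balanced reaction transfers n = 2 electrons.
For the overall reaction Pd2+(aq) + Sn2+(aq) → Pd(s) + Sn4+(aq), Q = [Sn4+(aq)] / ([Pd2+(aq)]·[Sn2+(aq)]) = 9.04, giving log Q = 0.956.
By the Nernst equation, E = +0.777 − (0.0562/2)·(0.956) = +0.750 V.

+0.750 V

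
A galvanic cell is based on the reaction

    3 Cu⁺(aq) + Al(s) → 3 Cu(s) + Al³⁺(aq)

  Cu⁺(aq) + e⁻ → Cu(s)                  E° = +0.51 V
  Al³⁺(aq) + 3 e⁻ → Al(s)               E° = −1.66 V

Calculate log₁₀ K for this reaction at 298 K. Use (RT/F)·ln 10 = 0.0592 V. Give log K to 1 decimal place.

The Cu⁺/Cu couple is reduced (cathode); E°cell = +0.51 − (−1.66) = +2.17 V with n = 3.
At equilibrium E = 0, so log K = nE°cell / 0.0592 = (3)(+2.17) / 0.0592 = 110.0.

log K = 110.0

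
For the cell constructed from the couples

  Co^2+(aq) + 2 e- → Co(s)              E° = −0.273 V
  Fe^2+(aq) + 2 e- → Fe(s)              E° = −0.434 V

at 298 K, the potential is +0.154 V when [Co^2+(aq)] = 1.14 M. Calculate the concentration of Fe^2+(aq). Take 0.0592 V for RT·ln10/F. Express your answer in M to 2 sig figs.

2.0 M

Co²⁺/Co is the cathode (higher E°); E°cell = −0.273 − (−0.434) = +0.161 V with n = 2.
Rearranging E = E° − (0.0592/n)·log Q gives log Q = 2(+0.161 − (+0.154))/0.0592 = 0.236.
For Co^2+(aq) + Fe(s) → Co(s) + Fe^2+(aq), the reaction quotient is Q = [Fe^2+(aq)] / [Co^2+(aq)].
Isolating [Fe^2+(aq)] in Q = 10^{0.236} yields log [Fe^2+(aq)] = 0.293, i.e. 2.0 M.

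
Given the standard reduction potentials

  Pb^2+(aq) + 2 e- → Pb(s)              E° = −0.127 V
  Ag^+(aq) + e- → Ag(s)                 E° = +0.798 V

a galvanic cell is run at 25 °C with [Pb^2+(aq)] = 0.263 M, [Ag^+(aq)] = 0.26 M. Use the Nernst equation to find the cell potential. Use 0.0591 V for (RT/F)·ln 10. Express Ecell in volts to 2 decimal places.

The Ag⁺/Ag couple has the more positive E°, so it is the cathode; Pb²⁺/Pb is the anode.
The standard potential is +0.798 − (−0.127) = +0.925 V and the balanced reaction transfers n = 2 electrons.
For the overall reaction 2 Ag^+(aq) + Pb(s) → 2 Ag(s) + Pb^2+(aq), Q = [Pb^2+(aq)] / [Ag^+(aq)]^2 = 3.89, giving log Q = 0.590.
E = E° − (0.0591/n)·log Q = +0.925 − (0.0591/2)(0.590) = +0.91 V.

+0.91 V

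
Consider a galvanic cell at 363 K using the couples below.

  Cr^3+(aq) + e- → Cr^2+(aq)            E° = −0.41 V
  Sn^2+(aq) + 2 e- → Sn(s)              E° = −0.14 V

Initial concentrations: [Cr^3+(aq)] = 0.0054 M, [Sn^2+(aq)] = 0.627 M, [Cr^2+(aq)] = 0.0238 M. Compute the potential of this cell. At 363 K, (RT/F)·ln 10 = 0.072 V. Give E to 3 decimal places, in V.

+0.309 V

Since E°(Sn²⁺/Sn) > E°(Cr³⁺/Cr²⁺), Sn²⁺/Sn serves as the cathode.
E°cell = E°cat − E°an = −0.14 − (−0.41) = +0.27 V; n = 2.
For the overall reaction Sn^2+(aq) + 2 Cr^2+(aq) → Sn(s) + 2 Cr^3+(aq), Q = [Cr^3+(aq)]^2 / ([Sn^2+(aq)]·[Cr^2+(aq)]^2) = 0.0821, giving log Q = −1.086.
By the Nernst equation, E = +0.27 − (0.072/2)·(−1.086) = +0.309 V.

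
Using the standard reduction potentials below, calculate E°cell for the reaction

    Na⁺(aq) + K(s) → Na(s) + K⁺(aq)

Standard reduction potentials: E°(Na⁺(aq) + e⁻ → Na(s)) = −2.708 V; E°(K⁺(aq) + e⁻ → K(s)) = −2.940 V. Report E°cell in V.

+0.232 V

Na⁺(aq) gains electrons, so the Na⁺/Na couple is the cathode; the K⁺/K couple is the anode.
E°cell = E°(cathode) − E°(anode) = −2.708 − (−2.940) = +0.232 V.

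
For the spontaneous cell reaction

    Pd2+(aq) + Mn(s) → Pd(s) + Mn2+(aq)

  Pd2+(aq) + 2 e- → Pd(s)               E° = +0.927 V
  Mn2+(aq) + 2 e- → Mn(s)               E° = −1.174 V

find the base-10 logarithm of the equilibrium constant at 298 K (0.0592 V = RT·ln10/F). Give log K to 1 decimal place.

The Pd²⁺/Pd couple is reduced (cathode); E°cell = +0.927 − (−1.174) = +2.101 V with n = 2.
At equilibrium E = 0, so log K = nE°cell / 0.0592 = (2)(+2.101) / 0.0592 = 71.0.

log K = 71.0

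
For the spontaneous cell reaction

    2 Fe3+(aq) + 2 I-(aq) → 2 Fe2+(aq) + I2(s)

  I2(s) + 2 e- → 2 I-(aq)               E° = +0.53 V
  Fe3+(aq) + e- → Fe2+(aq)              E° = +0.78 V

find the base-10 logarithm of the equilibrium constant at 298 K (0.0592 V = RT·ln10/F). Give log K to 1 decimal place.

The Fe³⁺/Fe²⁺ couple is reduced (cathode); E°cell = +0.78 − (+0.53) = +0.25 V with n = 2.
At equilibrium E = 0, so log K = nE°cell / 0.0592 = (2)(+0.25) / 0.0592 = 8.4.

log K = 8.4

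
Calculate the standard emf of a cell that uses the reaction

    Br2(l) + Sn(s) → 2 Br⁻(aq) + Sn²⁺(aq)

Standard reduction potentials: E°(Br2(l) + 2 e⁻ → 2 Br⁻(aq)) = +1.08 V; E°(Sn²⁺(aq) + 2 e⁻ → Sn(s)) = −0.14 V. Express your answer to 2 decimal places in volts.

In the reaction as written, Br2(l) is reduced (cathode) and Sn²⁺(aq) is produced by oxidation at the anode.
E°cell = E°(cathode) − E°(anode) = +1.08 − (−0.14) = +1.22 V.
The positive value indicates the reaction is spontaneous as written.

+1.22 V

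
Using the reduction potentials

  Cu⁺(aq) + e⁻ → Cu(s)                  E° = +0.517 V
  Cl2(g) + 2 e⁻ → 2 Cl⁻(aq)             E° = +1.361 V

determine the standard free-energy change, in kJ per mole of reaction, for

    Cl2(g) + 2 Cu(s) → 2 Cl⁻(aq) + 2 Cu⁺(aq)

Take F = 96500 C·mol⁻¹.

−163 kJ/mol

In the reaction as written Cl2(g) is reduced, so the Cl₂/Cl⁻ couple is the cathode and Cu⁺/Cu is the anode.
E°cell = +1.361 − (+0.517) = +0.844 V; balancing electrons gives n = 2.
ΔG° = −nFE°cell = −(2)(96500)(+0.844) J/mol = −163 kJ/mol.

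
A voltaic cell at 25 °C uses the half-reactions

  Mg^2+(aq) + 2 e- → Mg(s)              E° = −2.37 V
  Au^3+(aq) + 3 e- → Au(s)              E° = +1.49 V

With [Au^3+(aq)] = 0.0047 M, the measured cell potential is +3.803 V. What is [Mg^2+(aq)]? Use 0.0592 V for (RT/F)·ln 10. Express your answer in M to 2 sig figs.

The Au³⁺/Au couple has the larger reduction potential, so it is the cathode: E°cell = +1.49 − (−2.37) = +3.86 V and n = 6.
From the Nernst equation, log Q = n(E° − E)/0.0592 = 6·(+3.86 − (+3.803))/0.0592 = 5.777.
Balancing electrons gives 2 Au^3+(aq) + 3 Mg(s) → 2 Au(s) + 3 Mg^2+(aq); thus Q = [Mg^2+(aq)]^3 / [Au^3+(aq)]^2.
Substituting the known concentrations and solving, log [Mg^2+(aq)] = 0.374 and [Mg^2+(aq)] = 2.4 M.

2.4 M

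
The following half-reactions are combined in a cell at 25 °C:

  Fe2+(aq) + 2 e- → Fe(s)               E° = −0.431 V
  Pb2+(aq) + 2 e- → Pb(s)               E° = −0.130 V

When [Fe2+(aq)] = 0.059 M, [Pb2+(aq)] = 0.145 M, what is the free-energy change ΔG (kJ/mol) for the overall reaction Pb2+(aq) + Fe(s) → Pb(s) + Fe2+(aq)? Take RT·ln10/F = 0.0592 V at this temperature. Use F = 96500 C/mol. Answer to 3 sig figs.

−60.3 kJ/mol

The standard cell potential is −0.130 − (−0.431) = +0.301 V, with n = 2 electrons in the balanced equation.
The reaction quotient is [Fe2+(aq)] / [Pb2+(aq)] = 0.407; by Nernst, E = +0.301 − (0.0592/2)(−0.391) = +0.3126 V.
Finally ΔG = −nFE = −(2)(96500 C/mol)(+0.3126 V) = −60.3 kJ/mol.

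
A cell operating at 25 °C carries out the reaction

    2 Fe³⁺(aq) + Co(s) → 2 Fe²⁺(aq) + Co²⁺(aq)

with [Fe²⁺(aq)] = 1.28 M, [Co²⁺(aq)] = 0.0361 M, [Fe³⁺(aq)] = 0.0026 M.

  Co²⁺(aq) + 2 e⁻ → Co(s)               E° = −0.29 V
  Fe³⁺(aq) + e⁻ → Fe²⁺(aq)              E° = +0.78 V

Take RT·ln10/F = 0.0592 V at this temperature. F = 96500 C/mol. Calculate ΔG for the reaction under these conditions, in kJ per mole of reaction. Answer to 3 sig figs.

With Fe³⁺/Fe²⁺ reduced at the cathode, E°cell = +0.78 − (−0.29) = +1.07 V and n = 2.
Here Q = ([Fe²⁺(aq)]^2·[Co²⁺(aq)]) / [Fe³⁺(aq)]^2 = 8.75×10^3 (log Q = 3.942), giving E = +1.07 − (0.0592/2)·(3.942) = +0.9533 V.
Then ΔG = −nFE = −2 × 96500 × +0.9533 J/mol = −184 kJ/mol.

−184 kJ/mol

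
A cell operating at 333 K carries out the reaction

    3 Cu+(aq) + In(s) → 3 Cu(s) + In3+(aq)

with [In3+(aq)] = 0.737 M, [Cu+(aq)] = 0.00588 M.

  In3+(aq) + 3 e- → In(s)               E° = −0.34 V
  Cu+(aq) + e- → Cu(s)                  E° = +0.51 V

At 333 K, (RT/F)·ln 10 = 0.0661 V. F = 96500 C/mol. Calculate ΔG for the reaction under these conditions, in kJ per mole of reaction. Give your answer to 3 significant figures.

The standard cell potential is +0.51 − (−0.34) = +0.85 V, with n = 3 electrons in the balanced equation.
The reaction quotient is [In3+(aq)] / [Cu+(aq)]^3 = 3.63×10^6; by Nernst, E = +0.85 − (0.0661/3)(6.559) = +0.7055 V.
ΔG = −nFE = −(3)(96500)(+0.7055) J/mol = −204 kJ/mol.

−204 kJ/mol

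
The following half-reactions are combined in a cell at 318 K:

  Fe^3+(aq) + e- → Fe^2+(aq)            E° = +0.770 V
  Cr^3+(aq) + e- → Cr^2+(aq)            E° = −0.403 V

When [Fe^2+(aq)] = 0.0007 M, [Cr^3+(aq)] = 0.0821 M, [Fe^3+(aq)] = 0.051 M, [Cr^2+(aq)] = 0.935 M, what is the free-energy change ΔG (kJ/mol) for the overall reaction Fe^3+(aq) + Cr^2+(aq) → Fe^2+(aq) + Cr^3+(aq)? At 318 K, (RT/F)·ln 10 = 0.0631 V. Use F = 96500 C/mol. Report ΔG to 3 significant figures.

The standard cell potential is +0.770 − (−0.403) = +1.173 V, with n = 1 electron in the balanced equation.
The reaction quotient is ([Fe^2+(aq)]·[Cr^3+(aq)]) / ([Fe^3+(aq)]·[Cr^2+(aq)]) = 0.00121; by Nernst, E = +1.173 − (0.0631/1)(−2.919) = +1.3572 V.
ΔG = −nFE = −(1)(96500)(+1.3572) J/mol = −131 kJ/mol.

−131 kJ/mol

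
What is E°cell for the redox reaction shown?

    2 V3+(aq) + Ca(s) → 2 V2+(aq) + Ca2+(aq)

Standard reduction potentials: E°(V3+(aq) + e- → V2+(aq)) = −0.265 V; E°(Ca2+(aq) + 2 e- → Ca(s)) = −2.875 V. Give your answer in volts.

V3+(aq) gains electrons, so the V³⁺/V²⁺ couple is the cathode; the Ca²⁺/Ca couple is the anode.
E°cell = E°(cathode) − E°(anode) = −0.265 − (−2.875) = +2.610 V.

+2.610 V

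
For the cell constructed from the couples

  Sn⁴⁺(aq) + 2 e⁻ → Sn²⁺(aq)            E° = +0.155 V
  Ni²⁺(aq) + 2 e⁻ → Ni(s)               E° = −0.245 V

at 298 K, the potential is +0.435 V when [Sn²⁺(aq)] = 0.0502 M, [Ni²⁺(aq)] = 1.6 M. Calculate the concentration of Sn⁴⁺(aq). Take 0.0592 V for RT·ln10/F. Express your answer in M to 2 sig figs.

1.2 M

Sn⁴⁺/Sn²⁺ is the cathode (higher E°); E°cell = +0.155 − (−0.245) = +0.400 V with n = 2.
Rearranging E = E° − (0.0592/n)·log Q gives log Q = 2(+0.400 − (+0.435))/0.0592 = −1.182.
The balanced reaction is Sn⁴⁺(aq) + Ni(s) → Sn²⁺(aq) + Ni²⁺(aq), so Q = ([Sn²⁺(aq)]·[Ni²⁺(aq)]) / [Sn⁴⁺(aq)].
Solving for the unknown gives log [Sn⁴⁺(aq)] = 0.087, so [Sn⁴⁺(aq)] ≈ 1.2 M.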